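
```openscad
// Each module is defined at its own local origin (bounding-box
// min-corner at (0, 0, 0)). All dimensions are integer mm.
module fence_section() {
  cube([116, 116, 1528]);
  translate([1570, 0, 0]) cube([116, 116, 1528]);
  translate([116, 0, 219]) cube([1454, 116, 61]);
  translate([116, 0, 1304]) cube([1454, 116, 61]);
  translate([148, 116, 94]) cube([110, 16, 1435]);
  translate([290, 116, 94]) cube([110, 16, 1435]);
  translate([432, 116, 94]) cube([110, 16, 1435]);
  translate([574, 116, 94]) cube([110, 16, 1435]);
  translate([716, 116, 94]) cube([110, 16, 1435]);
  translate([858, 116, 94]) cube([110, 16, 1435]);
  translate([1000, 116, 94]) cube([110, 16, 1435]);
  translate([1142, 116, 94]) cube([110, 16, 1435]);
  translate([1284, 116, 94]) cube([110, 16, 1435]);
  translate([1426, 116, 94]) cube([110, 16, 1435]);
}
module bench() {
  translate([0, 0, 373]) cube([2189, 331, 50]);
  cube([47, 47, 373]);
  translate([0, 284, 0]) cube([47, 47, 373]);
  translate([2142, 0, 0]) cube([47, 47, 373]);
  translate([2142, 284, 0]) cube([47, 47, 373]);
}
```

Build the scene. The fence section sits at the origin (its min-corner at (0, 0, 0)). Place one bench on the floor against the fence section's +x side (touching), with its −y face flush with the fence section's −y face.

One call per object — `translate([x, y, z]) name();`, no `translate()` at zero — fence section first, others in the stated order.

fence_section();
translate([1686, 0, 0]) bench();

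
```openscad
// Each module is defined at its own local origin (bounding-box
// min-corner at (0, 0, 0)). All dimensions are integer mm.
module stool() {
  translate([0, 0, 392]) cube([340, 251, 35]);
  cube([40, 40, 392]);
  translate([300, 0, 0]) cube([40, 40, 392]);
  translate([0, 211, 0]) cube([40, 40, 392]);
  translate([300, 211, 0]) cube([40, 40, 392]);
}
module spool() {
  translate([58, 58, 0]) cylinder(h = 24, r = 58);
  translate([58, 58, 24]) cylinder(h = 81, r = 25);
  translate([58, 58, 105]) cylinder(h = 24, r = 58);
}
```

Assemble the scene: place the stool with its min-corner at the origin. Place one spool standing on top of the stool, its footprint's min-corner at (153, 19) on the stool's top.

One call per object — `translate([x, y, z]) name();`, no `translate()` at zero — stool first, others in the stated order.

stool();
translate([153, 19, 427]) spool();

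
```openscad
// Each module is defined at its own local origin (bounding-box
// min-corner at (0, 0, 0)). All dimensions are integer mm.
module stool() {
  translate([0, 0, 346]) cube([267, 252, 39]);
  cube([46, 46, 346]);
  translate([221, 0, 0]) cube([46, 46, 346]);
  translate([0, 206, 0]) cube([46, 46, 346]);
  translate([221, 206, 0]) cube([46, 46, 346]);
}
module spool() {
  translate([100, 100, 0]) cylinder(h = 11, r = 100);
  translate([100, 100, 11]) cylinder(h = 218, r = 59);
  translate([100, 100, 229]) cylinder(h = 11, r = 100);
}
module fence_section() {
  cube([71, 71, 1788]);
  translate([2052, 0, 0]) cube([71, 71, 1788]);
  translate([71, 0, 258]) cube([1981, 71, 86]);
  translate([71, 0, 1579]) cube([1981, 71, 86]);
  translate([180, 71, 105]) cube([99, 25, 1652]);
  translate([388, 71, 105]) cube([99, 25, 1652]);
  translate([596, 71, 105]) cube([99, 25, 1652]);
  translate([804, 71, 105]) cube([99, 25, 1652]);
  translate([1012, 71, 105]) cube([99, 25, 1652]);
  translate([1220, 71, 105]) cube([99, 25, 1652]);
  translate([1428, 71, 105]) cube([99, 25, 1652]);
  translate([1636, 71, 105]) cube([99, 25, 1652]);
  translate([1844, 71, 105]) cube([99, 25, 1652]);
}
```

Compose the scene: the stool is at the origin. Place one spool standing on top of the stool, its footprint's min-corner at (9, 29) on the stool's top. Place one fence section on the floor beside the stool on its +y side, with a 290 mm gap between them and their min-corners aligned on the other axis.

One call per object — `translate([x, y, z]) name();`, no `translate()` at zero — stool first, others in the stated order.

stool();
translate([9, 29, 385]) spool();
translate([0, 542, 0]) fence_section();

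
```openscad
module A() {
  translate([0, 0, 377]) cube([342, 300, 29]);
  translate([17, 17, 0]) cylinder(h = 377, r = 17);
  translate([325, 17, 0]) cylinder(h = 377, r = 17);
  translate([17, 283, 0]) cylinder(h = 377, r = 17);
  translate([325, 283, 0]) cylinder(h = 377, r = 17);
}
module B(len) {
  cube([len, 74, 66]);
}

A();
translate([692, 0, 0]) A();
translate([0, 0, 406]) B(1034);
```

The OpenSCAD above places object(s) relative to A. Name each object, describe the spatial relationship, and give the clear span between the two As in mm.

Second stool starts at x = 692; first ends at x = 342; clear span = 692 − 342 = 350 mm.

A is a stool. B is a beam. A beam spans the tops of two stools. The clear span between the two stools is 350 mm.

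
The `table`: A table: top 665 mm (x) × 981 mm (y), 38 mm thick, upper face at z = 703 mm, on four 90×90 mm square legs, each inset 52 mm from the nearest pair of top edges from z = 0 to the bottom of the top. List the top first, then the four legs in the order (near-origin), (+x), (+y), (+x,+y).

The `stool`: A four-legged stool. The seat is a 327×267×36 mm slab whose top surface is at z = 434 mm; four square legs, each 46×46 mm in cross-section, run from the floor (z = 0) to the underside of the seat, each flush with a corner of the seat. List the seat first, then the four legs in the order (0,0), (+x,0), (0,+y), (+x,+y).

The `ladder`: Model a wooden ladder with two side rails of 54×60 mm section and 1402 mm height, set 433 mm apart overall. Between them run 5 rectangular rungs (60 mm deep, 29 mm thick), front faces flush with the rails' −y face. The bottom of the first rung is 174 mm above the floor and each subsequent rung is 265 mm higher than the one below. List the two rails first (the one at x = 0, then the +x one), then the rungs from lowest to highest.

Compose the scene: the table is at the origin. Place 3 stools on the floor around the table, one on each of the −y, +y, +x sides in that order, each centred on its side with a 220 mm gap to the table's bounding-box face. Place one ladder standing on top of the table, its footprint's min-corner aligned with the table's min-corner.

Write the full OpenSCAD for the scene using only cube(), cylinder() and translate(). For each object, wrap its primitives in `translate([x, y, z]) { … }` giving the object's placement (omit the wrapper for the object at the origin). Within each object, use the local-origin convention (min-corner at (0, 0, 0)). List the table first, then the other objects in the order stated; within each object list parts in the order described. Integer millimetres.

translate([0, 0, 665]) cube([665, 981, 38]);
translate([52, 52, 0]) cube([90, 90, 665]);
translate([523, 52, 0]) cube([90, 90, 665]);
translate([52, 839, 0]) cube([90, 90, 665]);
translate([523, 839, 0]) cube([90, 90, 665]);
translate([169, -487, 0]) {
  translate([0, 0, 398]) cube([327, 267, 36]);
  cube([46, 46, 398]);
  translate([281, 0, 0]) cube([46, 46, 398]);
  translate([0, 221, 0]) cube([46, 46, 398]);
  translate([281, 221, 0]) cube([46, 46, 398]);
}
translate([169, 1201, 0]) {
  translate([0, 0, 398]) cube([327, 267, 36]);
  cube([46, 46, 398]);
  translate([281, 0, 0]) cube([46, 46, 398]);
  translate([0, 221, 0]) cube([46, 46, 398]);
  translate([281, 221, 0]) cube([46, 46, 398]);
}
translate([885, 357, 0]) {
  translate([0, 0, 398]) cube([327, 267, 36]);
  cube([46, 46, 398]);
  translate([281, 0, 0]) cube([46, 46, 398]);
  translate([0, 221, 0]) cube([46, 46, 398]);
  translate([281, 221, 0]) cube([46, 46, 398]);
}
translate([0, 0, 703]) {
  cube([54, 60, 1402]);
  translate([379, 0, 0]) cube([54, 60, 1402]);
  translate([54, 0, 174]) cube([325, 60, 29]);
  translate([54, 0, 439]) cube([325, 60, 29]);
  translate([54, 0, 704]) cube([325, 60, 29]);
  translate([54, 0, 969]) cube([325, 60, 29]);
  translate([54, 0, 1234]) cube([325, 60, 29]);
}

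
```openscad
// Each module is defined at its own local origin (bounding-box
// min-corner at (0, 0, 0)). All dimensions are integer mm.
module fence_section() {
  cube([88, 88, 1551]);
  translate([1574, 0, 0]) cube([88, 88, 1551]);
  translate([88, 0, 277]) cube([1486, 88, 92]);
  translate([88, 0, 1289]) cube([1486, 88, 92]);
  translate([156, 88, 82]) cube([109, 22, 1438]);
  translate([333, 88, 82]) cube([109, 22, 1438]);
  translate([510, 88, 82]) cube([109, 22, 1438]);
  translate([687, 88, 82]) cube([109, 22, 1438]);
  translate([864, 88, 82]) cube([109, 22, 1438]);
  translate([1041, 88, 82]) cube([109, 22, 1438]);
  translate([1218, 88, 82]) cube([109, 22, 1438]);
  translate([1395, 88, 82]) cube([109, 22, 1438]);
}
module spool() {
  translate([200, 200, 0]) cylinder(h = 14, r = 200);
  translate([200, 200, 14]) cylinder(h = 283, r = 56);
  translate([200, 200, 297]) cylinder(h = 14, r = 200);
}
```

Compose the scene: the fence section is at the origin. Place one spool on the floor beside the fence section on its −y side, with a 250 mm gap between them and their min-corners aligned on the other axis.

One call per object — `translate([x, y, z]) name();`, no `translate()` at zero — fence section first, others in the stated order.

fence_section();
translate([0, -650, 0]) spool();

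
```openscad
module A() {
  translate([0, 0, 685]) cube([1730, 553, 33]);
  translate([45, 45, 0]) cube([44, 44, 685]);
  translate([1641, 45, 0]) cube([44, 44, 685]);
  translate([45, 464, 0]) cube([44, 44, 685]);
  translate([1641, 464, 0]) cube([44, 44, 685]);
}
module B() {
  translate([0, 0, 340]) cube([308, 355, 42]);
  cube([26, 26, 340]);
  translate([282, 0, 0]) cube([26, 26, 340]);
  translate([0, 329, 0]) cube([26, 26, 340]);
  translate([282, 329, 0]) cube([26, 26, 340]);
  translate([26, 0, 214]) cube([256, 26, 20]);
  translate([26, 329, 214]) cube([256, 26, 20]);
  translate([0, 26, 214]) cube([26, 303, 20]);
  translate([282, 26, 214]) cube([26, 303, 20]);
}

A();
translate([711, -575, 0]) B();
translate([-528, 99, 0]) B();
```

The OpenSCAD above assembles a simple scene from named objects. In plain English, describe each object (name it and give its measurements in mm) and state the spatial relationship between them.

A is a rectangular dining table. The top is 1730×553×33 mm with its upper surface at z = 718 mm. It stands on four 44×44 mm square legs, each inset 45 mm from the nearest pair of top edges, running from the floor to the underside of the top.

B is a four-legged stool. The seat is 308×355 mm, 42 mm thick, top at z = 382 mm. It stands on four square legs, each 26×26 mm in cross-section, from z = 0 to the seat underside, each flush with a corner of the seat. Four stretchers, 26 mm wide and 20 mm tall, connect adjacent legs with their undersides at z = 214 mm, each running between the inner faces of the legs it joins and aligned with the legs' outer faces on the other axis.

Two stools sit around the table at the −y, −x sides.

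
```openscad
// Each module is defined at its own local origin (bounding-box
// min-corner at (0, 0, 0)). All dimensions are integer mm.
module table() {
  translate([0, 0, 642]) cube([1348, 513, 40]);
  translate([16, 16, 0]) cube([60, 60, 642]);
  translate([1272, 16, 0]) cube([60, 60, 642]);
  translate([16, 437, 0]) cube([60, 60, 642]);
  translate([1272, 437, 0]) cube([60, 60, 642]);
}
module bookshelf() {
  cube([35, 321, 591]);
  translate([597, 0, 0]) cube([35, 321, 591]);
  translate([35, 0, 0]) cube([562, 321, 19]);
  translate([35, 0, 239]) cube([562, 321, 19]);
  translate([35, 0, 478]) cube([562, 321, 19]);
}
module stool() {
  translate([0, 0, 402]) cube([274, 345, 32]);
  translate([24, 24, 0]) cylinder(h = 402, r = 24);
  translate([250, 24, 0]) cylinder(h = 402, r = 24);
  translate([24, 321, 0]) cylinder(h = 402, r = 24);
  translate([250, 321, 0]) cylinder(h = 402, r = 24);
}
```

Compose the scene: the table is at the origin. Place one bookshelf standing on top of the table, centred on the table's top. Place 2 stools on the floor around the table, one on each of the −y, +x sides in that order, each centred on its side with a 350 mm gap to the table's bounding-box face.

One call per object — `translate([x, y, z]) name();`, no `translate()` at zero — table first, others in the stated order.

table();
translate([358, 96, 682]) bookshelf();
translate([537, -695, 0]) stool();
translate([1698, 84, 0]) stool();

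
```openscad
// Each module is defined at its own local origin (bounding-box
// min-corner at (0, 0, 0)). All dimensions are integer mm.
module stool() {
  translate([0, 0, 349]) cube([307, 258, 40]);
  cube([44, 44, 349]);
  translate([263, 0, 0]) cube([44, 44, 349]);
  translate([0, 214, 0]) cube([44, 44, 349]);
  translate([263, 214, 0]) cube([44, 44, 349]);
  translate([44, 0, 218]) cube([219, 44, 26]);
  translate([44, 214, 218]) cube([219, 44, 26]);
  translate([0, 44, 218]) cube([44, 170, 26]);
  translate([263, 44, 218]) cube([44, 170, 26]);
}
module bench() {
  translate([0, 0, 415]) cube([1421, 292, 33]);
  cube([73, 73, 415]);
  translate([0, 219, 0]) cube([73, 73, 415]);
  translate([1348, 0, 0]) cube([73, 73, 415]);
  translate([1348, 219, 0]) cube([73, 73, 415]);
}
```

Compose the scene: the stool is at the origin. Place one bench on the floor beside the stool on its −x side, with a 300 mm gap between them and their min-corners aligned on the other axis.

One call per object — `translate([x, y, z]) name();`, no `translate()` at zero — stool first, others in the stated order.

stool();
translate([-1721, 0, 0]) bench();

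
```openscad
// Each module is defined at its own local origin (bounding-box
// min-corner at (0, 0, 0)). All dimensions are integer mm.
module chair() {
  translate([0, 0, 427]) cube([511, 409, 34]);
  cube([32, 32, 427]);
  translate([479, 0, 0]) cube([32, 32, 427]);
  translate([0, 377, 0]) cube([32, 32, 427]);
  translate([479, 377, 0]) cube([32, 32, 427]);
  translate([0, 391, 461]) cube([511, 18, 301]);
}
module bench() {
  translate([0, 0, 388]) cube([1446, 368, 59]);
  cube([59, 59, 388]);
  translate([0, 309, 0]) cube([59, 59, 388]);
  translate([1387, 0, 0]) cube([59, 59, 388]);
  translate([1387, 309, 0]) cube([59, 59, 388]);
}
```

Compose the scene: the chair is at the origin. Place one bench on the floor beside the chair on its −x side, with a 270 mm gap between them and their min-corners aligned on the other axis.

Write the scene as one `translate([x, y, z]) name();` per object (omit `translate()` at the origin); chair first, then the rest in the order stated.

chair();
translate([-1716, 0, 0]) bench();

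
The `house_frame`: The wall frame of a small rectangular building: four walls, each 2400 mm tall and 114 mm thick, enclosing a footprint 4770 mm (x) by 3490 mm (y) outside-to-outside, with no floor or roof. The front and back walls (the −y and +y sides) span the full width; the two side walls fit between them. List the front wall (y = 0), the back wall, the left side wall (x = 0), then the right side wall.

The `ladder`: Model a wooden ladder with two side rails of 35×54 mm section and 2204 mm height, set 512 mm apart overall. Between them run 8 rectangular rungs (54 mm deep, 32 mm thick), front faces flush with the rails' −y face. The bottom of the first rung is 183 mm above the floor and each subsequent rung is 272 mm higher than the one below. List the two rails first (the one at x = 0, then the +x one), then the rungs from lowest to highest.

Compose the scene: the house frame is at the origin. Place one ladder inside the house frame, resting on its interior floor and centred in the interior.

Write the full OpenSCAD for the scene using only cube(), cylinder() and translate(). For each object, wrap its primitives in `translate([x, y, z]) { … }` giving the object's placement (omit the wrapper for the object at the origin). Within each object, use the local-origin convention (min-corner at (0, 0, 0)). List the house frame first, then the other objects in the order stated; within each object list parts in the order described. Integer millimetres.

cube([4770, 114, 2400]);
translate([0, 3376, 0]) cube([4770, 114, 2400]);
translate([0, 114, 0]) cube([114, 3262, 2400]);
translate([4656, 114, 0]) cube([114, 3262, 2400]);
translate([2129, 1718, 0]) {
  cube([35, 54, 2204]);
  translate([477, 0, 0]) cube([35, 54, 2204]);
  translate([35, 0, 183]) cube([442, 54, 32]);
  translate([35, 0, 455]) cube([442, 54, 32]);
  translate([35, 0, 727]) cube([442, 54, 32]);
  translate([35, 0, 999]) cube([442, 54, 32]);
  translate([35, 0, 1271]) cube([442, 54, 32]);
  translate([35, 0, 1543]) cube([442, 54, 32]);
  translate([35, 0, 1815]) cube([442, 54, 32]);
  translate([35, 0, 2087]) cube([442, 54, 32]);
}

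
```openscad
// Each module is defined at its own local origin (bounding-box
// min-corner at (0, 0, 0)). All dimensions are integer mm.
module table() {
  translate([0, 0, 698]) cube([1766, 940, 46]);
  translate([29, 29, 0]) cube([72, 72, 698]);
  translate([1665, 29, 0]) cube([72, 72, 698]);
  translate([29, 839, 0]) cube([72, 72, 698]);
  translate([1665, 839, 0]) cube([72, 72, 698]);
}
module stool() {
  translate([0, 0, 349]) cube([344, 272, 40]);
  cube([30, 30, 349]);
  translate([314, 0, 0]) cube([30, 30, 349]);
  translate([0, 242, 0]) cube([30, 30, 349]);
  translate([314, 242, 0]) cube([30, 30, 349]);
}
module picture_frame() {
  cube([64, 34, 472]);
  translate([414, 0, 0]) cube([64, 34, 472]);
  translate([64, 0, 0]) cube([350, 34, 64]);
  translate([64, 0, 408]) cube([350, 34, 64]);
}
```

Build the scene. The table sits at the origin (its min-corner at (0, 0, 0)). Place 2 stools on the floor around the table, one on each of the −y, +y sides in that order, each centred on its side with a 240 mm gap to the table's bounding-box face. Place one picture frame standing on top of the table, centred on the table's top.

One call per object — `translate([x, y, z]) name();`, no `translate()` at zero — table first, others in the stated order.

table();
translate([711, -512, 0]) stool();
translate([711, 1180, 0]) stool();
translate([644, 453, 744]) picture_frame();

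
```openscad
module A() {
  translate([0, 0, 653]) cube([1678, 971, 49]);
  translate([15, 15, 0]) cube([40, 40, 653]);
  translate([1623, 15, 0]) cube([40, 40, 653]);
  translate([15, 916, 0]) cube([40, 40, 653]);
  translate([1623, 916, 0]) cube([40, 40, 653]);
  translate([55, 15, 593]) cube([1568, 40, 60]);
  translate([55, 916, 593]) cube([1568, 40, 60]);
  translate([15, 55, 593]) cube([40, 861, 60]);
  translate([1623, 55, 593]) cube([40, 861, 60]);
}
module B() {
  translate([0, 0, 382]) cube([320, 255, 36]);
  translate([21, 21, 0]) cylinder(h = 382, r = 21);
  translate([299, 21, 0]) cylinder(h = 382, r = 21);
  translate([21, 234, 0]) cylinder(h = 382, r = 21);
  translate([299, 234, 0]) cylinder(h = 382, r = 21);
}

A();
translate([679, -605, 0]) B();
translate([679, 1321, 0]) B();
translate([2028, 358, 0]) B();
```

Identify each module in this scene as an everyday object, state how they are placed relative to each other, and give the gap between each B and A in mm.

Each stool's nearest face is 350 mm from the table's bounding box.

A is a table. B is a stool. Three stools sit around the table at the −y, +y, +x sides. The gap between each stool and the table is 350 mm.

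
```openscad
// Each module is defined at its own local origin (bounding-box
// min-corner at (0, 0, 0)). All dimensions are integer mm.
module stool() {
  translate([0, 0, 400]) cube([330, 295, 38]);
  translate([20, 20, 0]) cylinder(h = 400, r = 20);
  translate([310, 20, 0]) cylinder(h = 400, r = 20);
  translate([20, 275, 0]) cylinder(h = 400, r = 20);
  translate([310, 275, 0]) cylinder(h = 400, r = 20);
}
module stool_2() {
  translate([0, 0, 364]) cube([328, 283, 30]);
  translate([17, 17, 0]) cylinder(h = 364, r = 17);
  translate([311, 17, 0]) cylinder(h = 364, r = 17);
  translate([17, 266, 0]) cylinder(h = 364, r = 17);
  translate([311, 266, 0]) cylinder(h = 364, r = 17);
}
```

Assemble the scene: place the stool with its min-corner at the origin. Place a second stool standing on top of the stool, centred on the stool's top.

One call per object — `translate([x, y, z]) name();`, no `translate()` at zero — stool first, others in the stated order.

stool();
translate([1, 6, 438]) stool_2();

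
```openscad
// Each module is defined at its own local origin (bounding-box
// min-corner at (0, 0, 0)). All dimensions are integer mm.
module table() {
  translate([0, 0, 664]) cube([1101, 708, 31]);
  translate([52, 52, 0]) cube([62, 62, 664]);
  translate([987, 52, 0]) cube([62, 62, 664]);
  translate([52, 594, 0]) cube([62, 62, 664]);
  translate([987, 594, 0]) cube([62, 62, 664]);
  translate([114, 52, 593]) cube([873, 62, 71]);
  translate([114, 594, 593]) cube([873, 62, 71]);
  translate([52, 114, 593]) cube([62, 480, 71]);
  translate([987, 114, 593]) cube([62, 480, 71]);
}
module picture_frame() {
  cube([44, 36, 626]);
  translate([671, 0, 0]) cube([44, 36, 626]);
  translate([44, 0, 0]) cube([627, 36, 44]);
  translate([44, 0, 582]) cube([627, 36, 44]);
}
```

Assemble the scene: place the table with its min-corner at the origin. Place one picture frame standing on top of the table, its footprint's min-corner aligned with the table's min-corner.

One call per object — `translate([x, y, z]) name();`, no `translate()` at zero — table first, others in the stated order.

table();
translate([0, 0, 695]) picture_frame();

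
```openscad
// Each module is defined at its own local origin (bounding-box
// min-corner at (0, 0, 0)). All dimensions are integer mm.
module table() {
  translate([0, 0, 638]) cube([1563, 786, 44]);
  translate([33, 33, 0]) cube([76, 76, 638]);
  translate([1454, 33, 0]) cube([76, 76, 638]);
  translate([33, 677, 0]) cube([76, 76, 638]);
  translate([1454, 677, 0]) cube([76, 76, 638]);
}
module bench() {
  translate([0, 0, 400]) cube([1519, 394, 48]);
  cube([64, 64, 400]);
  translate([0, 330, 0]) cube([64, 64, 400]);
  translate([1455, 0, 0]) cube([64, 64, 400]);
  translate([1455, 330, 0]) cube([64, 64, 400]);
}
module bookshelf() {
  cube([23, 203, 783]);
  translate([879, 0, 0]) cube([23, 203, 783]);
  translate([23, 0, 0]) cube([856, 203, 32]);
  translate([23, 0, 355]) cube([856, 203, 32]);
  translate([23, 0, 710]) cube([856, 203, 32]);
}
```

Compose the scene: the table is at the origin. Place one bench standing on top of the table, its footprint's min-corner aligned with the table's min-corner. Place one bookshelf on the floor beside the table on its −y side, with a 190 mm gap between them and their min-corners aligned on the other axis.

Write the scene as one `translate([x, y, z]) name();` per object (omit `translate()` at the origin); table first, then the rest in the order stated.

table();
translate([0, 0, 682]) bench();
translate([0, -393, 0]) bookshelf();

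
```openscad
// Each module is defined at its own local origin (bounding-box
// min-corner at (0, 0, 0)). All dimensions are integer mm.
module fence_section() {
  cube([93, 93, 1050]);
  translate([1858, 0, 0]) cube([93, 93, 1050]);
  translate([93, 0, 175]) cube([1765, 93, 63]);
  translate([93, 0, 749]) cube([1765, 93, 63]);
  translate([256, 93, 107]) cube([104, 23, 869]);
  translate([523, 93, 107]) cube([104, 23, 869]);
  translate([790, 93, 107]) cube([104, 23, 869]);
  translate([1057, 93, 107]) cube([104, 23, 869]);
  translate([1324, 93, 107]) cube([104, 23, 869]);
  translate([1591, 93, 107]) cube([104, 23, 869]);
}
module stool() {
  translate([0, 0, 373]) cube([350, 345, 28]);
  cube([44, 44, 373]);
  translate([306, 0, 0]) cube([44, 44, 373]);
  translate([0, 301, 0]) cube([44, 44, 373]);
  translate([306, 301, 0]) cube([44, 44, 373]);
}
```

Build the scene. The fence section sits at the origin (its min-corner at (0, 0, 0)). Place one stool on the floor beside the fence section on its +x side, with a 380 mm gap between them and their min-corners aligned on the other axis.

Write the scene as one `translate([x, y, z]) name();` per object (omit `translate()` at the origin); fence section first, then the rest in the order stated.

fence_section();
translate([2331, 0, 0]) stool();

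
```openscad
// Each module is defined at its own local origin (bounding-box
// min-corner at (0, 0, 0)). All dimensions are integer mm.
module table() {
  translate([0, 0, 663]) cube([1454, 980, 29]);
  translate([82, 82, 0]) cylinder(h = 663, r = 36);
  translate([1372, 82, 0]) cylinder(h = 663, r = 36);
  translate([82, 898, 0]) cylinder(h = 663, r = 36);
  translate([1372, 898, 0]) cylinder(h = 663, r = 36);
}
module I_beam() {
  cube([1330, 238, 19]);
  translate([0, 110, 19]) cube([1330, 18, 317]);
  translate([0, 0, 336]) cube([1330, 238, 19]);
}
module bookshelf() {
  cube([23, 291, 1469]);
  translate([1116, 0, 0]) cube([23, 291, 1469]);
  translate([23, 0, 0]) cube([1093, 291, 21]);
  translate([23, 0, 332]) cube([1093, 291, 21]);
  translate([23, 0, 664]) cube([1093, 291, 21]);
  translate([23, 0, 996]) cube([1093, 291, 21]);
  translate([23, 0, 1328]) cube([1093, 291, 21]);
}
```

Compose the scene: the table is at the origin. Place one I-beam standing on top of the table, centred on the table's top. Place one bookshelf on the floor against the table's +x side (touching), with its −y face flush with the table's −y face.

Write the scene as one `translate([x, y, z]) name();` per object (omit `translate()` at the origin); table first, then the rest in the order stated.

table();
translate([62, 371, 692]) I_beam();
translate([1454, 0, 0]) bookshelf();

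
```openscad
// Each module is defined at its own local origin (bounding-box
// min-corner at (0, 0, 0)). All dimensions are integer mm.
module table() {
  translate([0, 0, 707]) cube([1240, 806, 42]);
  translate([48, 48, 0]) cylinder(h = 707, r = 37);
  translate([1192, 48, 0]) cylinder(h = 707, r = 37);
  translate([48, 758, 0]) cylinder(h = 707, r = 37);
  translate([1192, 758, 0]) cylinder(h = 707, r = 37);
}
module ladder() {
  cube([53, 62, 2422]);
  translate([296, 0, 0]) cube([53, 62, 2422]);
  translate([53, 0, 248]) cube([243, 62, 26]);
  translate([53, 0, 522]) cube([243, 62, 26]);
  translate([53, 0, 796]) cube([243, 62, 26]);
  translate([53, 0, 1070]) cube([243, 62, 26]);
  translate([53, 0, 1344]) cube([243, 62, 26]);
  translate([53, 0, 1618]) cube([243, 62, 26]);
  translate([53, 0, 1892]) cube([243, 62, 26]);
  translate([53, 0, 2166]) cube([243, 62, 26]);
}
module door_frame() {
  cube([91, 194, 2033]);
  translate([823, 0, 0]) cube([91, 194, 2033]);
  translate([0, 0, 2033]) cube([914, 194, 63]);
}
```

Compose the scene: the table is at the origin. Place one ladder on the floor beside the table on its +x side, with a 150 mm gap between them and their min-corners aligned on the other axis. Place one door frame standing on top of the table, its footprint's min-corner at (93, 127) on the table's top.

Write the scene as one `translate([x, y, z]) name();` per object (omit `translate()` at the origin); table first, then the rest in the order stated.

table();
translate([1390, 0, 0]) ladder();
translate([93, 127, 749]) door_frame();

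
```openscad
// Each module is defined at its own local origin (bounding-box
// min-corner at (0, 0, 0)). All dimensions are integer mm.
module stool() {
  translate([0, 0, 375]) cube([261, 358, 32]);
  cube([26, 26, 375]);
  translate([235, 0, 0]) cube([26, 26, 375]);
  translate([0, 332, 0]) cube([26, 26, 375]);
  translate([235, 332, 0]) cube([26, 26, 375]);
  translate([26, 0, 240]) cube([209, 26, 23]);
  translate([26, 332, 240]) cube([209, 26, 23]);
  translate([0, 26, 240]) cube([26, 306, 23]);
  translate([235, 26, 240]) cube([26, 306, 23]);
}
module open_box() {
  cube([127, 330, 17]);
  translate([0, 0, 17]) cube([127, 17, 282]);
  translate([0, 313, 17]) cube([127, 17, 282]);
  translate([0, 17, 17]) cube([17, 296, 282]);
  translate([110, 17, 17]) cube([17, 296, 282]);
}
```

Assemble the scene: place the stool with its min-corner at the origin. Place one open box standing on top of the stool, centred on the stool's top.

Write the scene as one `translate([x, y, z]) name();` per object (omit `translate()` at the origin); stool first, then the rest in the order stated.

stool();
translate([67, 14, 407]) open_box();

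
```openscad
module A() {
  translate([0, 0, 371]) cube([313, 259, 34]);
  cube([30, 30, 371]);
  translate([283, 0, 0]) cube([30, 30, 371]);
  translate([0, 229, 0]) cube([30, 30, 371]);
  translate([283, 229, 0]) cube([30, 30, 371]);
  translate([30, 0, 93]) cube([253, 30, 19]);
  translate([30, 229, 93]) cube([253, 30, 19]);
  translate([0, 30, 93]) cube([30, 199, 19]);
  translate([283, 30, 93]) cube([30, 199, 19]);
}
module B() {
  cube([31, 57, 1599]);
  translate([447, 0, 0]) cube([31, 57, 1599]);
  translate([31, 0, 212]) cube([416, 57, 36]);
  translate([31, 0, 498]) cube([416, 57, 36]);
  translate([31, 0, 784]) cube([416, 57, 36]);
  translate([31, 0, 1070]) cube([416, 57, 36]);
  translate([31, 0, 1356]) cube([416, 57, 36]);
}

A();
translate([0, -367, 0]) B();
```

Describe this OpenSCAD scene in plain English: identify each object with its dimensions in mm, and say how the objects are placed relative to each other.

A is a four-legged stool. The seat is 313×259 mm, 34 mm thick, top at z = 405 mm. It stands on four square legs, each 30×30 mm in cross-section, from z = 0 to the seat underside, each flush with a corner of the seat. Four stretchers, 30 mm wide and 19 mm tall, connect adjacent legs with their undersides at z = 93 mm, each running between the inner faces of the legs it joins and aligned with the legs' outer faces on the other axis.

B is a wooden ladder with two side rails of 31×57 mm section and 1599 mm height, set 478 mm apart overall. Between them run 5 rectangular rungs (57 mm deep, 36 mm thick), front faces flush with the rails' −y face. The bottom of the first rung is 212 mm above the floor and each subsequent rung is 286 mm higher than the one below.

The ladder is on the floor beside the stool on its −y side.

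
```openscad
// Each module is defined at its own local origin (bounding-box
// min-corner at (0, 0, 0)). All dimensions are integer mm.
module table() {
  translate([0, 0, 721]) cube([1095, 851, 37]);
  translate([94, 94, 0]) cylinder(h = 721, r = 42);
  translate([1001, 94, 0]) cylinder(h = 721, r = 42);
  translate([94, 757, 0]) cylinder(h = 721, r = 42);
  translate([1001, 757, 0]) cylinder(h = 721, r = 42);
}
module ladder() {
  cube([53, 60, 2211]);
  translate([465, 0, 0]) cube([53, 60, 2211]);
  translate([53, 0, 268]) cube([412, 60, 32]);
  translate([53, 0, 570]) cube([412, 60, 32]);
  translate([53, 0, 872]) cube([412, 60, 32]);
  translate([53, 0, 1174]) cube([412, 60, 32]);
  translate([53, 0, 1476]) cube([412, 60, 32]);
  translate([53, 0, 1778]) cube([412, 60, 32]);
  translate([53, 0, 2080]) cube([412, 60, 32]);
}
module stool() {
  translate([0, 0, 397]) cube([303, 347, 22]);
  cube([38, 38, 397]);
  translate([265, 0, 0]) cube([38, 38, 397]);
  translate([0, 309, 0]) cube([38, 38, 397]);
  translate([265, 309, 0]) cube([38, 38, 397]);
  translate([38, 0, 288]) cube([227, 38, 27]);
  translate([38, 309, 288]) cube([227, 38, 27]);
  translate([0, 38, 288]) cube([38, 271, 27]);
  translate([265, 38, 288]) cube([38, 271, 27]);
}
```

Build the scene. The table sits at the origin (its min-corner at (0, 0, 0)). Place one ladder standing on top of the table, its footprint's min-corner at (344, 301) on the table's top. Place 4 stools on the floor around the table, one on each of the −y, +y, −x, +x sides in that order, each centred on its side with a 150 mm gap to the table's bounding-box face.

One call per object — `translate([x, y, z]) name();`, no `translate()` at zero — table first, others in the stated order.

table();
translate([344, 301, 758]) ladder();
translate([396, -497, 0]) stool();
translate([396, 1001, 0]) stool();
translate([-453, 252, 0]) stool();
translate([1245, 252, 0]) stool();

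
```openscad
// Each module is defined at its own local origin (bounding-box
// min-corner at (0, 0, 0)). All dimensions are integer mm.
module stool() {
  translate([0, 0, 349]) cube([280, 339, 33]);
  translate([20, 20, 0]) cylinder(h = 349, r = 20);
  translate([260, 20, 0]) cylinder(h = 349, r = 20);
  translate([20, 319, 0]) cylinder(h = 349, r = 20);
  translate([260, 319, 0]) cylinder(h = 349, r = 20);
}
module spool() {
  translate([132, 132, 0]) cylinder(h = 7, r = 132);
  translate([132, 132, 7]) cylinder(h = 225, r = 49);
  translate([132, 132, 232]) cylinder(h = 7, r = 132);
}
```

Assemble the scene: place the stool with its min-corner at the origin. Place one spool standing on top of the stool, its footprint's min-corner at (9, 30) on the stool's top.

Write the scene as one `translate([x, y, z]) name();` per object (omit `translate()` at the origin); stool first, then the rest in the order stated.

stool();
translate([9, 30, 382]) spool();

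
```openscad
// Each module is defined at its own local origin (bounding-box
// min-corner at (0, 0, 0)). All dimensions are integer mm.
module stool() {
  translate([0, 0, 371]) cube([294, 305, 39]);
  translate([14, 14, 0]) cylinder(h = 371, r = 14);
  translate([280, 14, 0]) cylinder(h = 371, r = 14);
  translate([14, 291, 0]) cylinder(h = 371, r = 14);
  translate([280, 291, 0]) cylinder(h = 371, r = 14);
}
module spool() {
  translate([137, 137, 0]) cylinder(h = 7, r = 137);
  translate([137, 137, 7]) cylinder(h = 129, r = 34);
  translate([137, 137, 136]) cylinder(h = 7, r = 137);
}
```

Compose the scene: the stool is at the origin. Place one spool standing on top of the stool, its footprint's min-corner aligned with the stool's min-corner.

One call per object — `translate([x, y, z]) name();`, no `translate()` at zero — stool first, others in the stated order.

stool();
translate([0, 0, 410]) spool();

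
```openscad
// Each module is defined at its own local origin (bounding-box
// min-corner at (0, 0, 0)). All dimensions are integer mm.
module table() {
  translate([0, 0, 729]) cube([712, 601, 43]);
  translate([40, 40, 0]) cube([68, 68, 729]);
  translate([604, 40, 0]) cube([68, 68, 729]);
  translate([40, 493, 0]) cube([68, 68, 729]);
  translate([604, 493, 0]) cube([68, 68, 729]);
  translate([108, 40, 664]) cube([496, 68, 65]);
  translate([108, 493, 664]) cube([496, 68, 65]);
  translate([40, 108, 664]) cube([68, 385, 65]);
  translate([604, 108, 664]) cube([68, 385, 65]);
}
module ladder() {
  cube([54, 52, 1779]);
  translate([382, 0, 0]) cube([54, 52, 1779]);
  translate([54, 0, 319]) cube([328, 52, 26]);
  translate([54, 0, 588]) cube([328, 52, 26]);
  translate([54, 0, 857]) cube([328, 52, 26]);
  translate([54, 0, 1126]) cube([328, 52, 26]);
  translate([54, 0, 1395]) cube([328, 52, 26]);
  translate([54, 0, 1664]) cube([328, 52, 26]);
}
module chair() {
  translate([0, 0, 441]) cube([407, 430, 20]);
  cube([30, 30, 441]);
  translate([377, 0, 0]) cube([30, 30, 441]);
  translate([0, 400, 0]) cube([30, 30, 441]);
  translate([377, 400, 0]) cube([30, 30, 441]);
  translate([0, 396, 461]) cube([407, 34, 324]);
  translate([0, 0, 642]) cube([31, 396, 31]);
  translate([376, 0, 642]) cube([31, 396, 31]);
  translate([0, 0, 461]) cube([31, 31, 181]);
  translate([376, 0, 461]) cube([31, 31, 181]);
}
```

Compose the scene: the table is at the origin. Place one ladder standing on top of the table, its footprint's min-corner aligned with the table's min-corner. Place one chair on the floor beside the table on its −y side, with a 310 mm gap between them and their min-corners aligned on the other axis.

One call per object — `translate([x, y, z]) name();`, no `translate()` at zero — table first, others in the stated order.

table();
translate([0, 0, 772]) ladder();
translate([0, -740, 0]) chair();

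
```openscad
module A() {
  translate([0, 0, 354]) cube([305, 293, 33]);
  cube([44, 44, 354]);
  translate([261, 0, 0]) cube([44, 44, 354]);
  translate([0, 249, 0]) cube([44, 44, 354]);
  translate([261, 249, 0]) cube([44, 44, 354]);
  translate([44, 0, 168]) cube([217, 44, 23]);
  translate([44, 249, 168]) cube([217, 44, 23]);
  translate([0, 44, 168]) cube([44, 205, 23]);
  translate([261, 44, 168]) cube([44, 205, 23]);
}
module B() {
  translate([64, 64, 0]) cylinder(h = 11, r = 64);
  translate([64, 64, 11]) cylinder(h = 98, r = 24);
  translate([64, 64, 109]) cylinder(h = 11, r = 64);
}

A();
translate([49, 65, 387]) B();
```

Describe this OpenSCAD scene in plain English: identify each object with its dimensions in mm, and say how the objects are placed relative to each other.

A is a simple wooden stool: a rectangular seat 305 mm (x) by 293 mm (y), 33 mm thick, top face at z = 387 mm, on four square legs, each 44×44 mm in cross-section. The legs rest on z = 0, each flush with a corner of the seat. Four stretchers, 44 mm wide and 23 mm tall, connect adjacent legs with their undersides at z = 168 mm, each running between the inner faces of the legs it joins and aligned with the legs' outer faces on the other axis.

B is a spool: two coaxial disc flanges of radius 64 mm and thickness 11 mm, joined by a core cylinder of radius 24 mm and height 98 mm. The lower flange rests on z = 0 and the three cylinders share a vertical axis.

The spool is on top of the stool.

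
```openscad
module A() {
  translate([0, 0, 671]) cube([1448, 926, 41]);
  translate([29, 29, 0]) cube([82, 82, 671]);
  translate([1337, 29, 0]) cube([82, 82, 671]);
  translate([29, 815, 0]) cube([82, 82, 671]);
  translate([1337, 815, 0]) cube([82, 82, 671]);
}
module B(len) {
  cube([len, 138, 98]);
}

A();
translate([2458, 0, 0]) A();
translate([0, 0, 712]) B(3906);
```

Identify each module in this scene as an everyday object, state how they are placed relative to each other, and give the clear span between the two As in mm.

Second table starts at x = 2458; first ends at x = 1448; clear span = 2458 − 1448 = 1010 mm.

A is a table. B is a beam. A beam spans the tops of two tables. The clear span between the two tables is 1010 mm.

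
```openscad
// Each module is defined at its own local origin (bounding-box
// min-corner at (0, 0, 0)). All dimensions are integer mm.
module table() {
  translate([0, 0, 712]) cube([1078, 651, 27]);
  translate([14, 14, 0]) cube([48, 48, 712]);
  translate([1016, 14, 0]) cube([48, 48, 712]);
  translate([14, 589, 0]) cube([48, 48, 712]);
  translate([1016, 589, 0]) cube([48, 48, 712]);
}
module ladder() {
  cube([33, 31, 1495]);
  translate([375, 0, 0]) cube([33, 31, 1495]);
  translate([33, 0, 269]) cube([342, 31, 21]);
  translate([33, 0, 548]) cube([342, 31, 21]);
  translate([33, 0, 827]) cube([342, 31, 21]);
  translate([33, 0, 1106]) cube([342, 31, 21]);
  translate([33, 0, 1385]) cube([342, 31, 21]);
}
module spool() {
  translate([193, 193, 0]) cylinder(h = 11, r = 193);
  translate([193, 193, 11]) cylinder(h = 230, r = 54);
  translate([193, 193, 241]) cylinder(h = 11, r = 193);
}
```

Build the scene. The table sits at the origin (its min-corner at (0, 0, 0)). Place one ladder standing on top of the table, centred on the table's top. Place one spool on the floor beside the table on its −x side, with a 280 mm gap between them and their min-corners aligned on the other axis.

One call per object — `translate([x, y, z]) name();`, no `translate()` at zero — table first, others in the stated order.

table();
translate([335, 310, 739]) ladder();
translate([-666, 0, 0]) spool();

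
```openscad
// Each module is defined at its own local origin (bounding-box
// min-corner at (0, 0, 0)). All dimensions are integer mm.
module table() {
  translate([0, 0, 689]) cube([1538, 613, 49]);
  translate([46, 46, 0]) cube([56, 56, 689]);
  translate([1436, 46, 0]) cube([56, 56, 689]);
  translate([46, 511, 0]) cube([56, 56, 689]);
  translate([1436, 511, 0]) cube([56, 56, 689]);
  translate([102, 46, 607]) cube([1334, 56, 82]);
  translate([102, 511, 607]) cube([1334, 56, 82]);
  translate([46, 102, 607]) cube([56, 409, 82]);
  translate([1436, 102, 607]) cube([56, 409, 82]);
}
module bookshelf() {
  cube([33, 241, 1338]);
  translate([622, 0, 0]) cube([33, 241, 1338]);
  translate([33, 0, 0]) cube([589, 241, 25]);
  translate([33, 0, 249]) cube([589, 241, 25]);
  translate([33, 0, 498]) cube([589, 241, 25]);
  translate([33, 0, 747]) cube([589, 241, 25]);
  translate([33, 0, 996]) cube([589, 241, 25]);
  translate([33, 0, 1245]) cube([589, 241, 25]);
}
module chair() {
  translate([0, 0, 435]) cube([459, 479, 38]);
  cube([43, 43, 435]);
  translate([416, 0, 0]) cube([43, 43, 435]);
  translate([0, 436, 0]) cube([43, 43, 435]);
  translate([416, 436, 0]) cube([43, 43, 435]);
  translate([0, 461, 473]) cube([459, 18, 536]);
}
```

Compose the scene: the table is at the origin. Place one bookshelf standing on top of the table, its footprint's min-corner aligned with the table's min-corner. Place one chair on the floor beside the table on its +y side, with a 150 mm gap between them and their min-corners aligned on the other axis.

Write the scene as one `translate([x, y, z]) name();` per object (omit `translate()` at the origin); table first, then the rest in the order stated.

table();
translate([0, 0, 738]) bookshelf();
translate([0, 763, 0]) chair();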